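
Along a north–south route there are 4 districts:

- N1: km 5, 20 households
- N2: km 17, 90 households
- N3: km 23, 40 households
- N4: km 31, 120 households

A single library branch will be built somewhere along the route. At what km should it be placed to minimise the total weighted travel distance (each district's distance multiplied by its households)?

x = 23

For a sum of weighted absolute distances on a line, the optimum is the weighted median (not the mean). Total weight W = 270; half-weight = 135.
Sort by position and accumulate weight:
  km 5 (N1, w=20) → cum 20
  km 17 (N2, w=90) → cum 110
  km 23 (N3, w=40) → cum 150  ≥ 135 → median here
  km 31 (N4, w=120) → cum 270
Optimal location: km 23.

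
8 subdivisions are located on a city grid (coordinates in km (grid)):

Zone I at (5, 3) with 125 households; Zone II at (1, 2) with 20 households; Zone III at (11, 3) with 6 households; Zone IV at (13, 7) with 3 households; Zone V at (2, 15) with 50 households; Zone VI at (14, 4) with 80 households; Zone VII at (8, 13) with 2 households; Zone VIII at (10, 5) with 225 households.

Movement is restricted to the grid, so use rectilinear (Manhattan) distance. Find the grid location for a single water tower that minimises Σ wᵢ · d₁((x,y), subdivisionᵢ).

(10, 5)

Manhattan distance separates: Σwᵢ(|x−xᵢ|+|y−yᵢ|) = Σwᵢ|x−xᵢ| + Σwᵢ|y−yᵢ|, so x and y are optimised independently as 1-D weighted medians.
Total weight W = 511; half = 255.5.
x-coordinate, sorted with cumulative weight:
  x=1 (Zone II, w=20) cum 20
  x=2 (Zone V, w=50) cum 70
  x=5 (Zone I, w=125) cum 195
  x=8 (Zone VII, w=2) cum 197
  x=10 (Zone VIII, w=225) cum 422  ← median
  x=11 (Zone III, w=6) cum 428
  x=13 (Zone IV, w=3) cum 431
  x=14 (Zone VI, w=80) cum 511
⇒ x* = 10
y-coordinate, sorted with cumulative weight:
  y=2 (Zone II, w=20) cum 20
  y=3 (Zone I, w=125) cum 145
  y=3 (Zone III, w=6) cum 151
  y=4 (Zone VI, w=80) cum 231
  y=5 (Zone VIII, w=225) cum 456  ← median
  y=7 (Zone IV, w=3) cum 459
  y=13 (Zone VII, w=2) cum 461
  y=15 (Zone V, w=50) cum 511
⇒ y* = 5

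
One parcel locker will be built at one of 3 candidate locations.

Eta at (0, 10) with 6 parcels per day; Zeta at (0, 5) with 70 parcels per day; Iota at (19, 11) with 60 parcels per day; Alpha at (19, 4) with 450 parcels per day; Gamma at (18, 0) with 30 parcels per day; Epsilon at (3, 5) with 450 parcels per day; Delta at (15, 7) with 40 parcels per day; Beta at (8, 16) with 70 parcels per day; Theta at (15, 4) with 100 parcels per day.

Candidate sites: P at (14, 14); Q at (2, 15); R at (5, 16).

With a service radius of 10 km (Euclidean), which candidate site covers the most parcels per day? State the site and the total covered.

P, covering 170

Coverage radius r = 10 km; a point is covered iff (Δx)²+(Δy)² ≤ 10² = 100.
  P (14, 14): covers {Iota, Delta, Beta} → 170
  Q (2, 15): covers {Eta, Beta} → 76
  R (5, 16): covers {Eta, Beta} → 76
Maximum coverage at P: 170 parcels per day.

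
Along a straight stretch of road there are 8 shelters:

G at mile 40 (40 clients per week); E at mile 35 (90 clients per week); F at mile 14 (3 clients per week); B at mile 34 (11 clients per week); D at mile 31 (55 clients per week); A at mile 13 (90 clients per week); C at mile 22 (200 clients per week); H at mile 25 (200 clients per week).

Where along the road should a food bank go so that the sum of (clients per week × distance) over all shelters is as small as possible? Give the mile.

x = 25

For a sum of weighted absolute distances on a line, the optimum is the weighted median (not the mean). Total weight W = 689; half-weight = 344.5.
Sort by position and accumulate weight:
  mile 13 (A, w=90) → cum 90
  mile 14 (F, w=3) → cum 93
  mile 22 (C, w=200) → cum 293
  mile 25 (H, w=200) → cum 493  ≥ 344.5 → median here
  mile 31 (D, w=55) → cum 548
  mile 34 (B, w=11) → cum 559
  mile 35 (E, w=90) → cum 649
  mile 40 (G, w=40) → cum 689
Optimal location: mile 25.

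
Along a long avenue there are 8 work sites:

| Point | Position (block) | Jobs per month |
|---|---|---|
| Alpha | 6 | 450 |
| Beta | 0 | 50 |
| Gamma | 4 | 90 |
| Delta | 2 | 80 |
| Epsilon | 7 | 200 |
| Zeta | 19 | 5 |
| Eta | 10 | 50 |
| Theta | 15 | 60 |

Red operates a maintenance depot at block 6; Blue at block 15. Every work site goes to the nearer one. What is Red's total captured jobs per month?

The indifferent point is the midpoint (6+15)/2 = 10.5; work sites left of it (closer to Red at 6) go to Red, those right go to Blue.
  Beta at 0 (w=50) → Red
  Delta at 2 (w=80) → Red
  Gamma at 4 (w=90) → Red
  Alpha at 6 (w=450) → Red
  Epsilon at 7 (w=200) → Red
  Eta at 10 (w=50) → Red
  Theta at 15 (w=60) → Blue
  Zeta at 19 (w=5) → Blue
Red captures 920; Blue captures 65.

920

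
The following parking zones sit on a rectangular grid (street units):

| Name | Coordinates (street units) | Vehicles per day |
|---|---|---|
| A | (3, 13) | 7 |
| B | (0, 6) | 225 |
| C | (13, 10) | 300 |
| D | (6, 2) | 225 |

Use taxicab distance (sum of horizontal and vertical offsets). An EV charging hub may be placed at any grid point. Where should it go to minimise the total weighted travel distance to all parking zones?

Manhattan distance separates: Σwᵢ(|x−xᵢ|+|y−yᵢ|) = Σwᵢ|x−xᵢ| + Σwᵢ|y−yᵢ|, so x and y are optimised independently as 1-D weighted medians.
Total weight W = 757; half = 378.5.
x-coordinate, sorted with cumulative weight:
  x=0 (B, w=225) cum 225
  x=3 (A, w=7) cum 232
  x=6 (D, w=225) cum 457  ← median
  x=13 (C, w=300) cum 757
⇒ x* = 6
y-coordinate, sorted with cumulative weight:
  y=2 (D, w=225) cum 225
  y=6 (B, w=225) cum 450  ← median
  y=10 (C, w=300) cum 750
  y=13 (A, w=7) cum 757
⇒ y* = 6

(6, 6)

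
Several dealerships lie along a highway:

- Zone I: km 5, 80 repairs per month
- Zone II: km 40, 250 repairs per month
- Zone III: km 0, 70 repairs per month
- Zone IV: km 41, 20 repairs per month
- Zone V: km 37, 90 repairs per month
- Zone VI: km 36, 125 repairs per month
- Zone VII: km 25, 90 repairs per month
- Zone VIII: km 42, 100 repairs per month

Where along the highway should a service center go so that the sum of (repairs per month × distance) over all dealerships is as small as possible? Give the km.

x = 37

For a sum of weighted absolute distances on a line, the optimum is the weighted median (not the mean). Total weight W = 825; half-weight = 412.5.
Sort by position and accumulate weight:
  km 0 (Zone III, w=70) → cum 70
  km 5 (Zone I, w=80) → cum 150
  km 25 (Zone VII, w=90) → cum 240
  km 36 (Zone VI, w=125) → cum 365
  km 37 (Zone V, w=90) → cum 455  ≥ 412.5 → median here
  km 40 (Zone II, w=250) → cum 705
  km 41 (Zone IV, w=20) → cum 725
  km 42 (Zone VIII, w=100) → cum 825
Optimal location: km 37.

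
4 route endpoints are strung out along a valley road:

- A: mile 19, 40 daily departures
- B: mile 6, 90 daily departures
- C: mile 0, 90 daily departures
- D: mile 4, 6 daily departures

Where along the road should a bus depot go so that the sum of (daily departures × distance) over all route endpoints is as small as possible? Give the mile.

For a sum of weighted absolute distances on a line, the optimum is the weighted median (not the mean). Total weight W = 226; half-weight = 113.
Sort by position and accumulate weight:
  mile 0 (C, w=90) → cum 90
  mile 4 (D, w=6) → cum 96
  mile 6 (B, w=90) → cum 186  ≥ 113 → median here
  mile 19 (A, w=40) → cum 226
Optimal location: mile 6.

x = 6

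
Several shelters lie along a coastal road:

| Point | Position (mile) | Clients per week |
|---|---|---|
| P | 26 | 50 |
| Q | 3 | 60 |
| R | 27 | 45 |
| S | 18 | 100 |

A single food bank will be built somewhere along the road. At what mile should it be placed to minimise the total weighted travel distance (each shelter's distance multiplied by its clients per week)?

For a sum of weighted absolute distances on a line, the optimum is the weighted median (not the mean). Total weight W = 255; half-weight = 127.5.
Sort by position and accumulate weight:
  mile 3 (Q, w=60) → cum 60
  mile 18 (S, w=100) → cum 160  ≥ 127.5 → median here
  mile 26 (P, w=50) → cum 210
  mile 27 (R, w=45) → cum 255
Optimal location: mile 18.

x = 18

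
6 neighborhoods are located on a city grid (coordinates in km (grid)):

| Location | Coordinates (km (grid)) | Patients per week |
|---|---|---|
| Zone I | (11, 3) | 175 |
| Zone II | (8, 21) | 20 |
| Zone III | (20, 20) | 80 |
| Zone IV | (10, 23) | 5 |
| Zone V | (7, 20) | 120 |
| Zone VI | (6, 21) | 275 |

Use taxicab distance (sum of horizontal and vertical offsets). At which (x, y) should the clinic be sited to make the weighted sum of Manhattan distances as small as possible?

Manhattan distance separates: Σwᵢ(|x−xᵢ|+|y−yᵢ|) = Σwᵢ|x−xᵢ| + Σwᵢ|y−yᵢ|, so x and y are optimised independently as 1-D weighted medians.
Total weight W = 675; half = 337.5.
x-coordinate, sorted with cumulative weight:
  x=6 (Zone VI, w=275) cum 275
  x=7 (Zone V, w=120) cum 395  ← median
  x=8 (Zone II, w=20) cum 415
  x=10 (Zone IV, w=5) cum 420
  x=11 (Zone I, w=175) cum 595
  x=20 (Zone III, w=80) cum 675
⇒ x* = 7
y-coordinate, sorted with cumulative weight:
  y=3 (Zone I, w=175) cum 175
  y=20 (Zone III, w=80) cum 255
  y=20 (Zone V, w=120) cum 375  ← median
  y=21 (Zone II, w=20) cum 395
  y=21 (Zone VI, w=275) cum 670
  y=23 (Zone IV, w=5) cum 675
⇒ y* = 20

(7, 20)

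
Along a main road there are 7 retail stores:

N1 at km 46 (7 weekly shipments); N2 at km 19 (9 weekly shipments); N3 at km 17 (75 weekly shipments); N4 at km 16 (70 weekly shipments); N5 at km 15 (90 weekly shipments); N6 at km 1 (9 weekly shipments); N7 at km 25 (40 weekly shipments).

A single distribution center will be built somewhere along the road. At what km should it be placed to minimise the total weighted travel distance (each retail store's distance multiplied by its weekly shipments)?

x = 16

For a sum of weighted absolute distances on a line, the optimum is the weighted median (not the mean). Total weight W = 300; half-weight = 150.
Sort by position and accumulate weight:
  km 1 (N6, w=9) → cum 9
  km 15 (N5, w=90) → cum 99
  km 16 (N4, w=70) → cum 169  ≥ 150 → median here
  km 17 (N3, w=75) → cum 244
  km 19 (N2, w=9) → cum 253
  km 25 (N7, w=40) → cum 293
  km 46 (N1, w=7) → cum 300
Optimal location: km 16.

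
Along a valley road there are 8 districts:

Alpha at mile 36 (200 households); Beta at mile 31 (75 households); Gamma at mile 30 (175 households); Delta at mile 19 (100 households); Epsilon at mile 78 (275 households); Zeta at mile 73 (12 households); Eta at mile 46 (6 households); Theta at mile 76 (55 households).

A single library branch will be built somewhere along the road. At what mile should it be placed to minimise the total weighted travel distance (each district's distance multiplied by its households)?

x = 36

For a sum of weighted absolute distances on a line, the optimum is the weighted median (not the mean). Total weight W = 898; half-weight = 449.
Sort by position and accumulate weight:
  mile 19 (Delta, w=100) → cum 100
  mile 30 (Gamma, w=175) → cum 275
  mile 31 (Beta, w=75) → cum 350
  mile 36 (Alpha, w=200) → cum 550  ≥ 449 → median here
  mile 46 (Eta, w=6) → cum 556
  mile 73 (Zeta, w=12) → cum 568
  mile 76 (Theta, w=55) → cum 623
  mile 78 (Epsilon, w=275) → cum 898
Optimal location: mile 36.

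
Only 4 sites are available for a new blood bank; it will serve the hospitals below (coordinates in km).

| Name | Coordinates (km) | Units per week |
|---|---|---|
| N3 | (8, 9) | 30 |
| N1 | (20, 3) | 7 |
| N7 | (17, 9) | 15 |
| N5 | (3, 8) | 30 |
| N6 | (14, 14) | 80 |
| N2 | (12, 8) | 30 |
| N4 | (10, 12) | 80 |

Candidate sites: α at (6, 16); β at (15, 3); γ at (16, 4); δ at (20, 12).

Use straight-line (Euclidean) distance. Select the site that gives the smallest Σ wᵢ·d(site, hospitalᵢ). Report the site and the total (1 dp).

Total weighted distance at each candidate:
  α (6, 16): total = 2216.3
  β (15, 3): total = 2678.7
  γ (16, 4): total = 2582.0
  δ (20, 12): total = 2595.9
Minimum is at α with total 2216.3 km.

α, total 2216.3 km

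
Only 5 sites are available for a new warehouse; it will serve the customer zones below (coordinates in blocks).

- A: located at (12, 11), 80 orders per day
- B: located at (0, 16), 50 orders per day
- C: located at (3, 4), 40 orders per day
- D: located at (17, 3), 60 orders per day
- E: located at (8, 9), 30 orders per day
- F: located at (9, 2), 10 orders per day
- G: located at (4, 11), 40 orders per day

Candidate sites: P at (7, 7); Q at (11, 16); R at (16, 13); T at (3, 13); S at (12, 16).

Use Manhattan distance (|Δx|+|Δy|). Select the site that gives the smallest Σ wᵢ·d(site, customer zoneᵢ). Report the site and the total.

Total weighted distance at each candidate:
  P (7, 7): total = 3080
  Q (11, 16): total = 3910
  R (16, 13): total = 4070
  T (3, 13): total = 3540
  S (12, 16): total = 3940
Minimum is at P with total 3080 blocks.

P, total 3080 blocks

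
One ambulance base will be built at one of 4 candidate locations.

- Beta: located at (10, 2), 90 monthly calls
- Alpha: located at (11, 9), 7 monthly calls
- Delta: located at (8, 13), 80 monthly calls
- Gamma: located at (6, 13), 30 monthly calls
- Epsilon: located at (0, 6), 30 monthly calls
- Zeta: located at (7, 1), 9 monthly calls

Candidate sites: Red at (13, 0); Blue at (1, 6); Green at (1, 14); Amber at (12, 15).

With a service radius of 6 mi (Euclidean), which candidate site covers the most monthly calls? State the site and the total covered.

Red, covering 90

Coverage radius r = 6 mi; a point is covered iff (Δx)²+(Δy)² ≤ 6² = 36.
  Red (13, 0): covers {Beta} → 90
  Blue (1, 6): covers {Epsilon} → 30
  Green (1, 14): covers {Gamma} → 30
  Amber (12, 15): covers {Delta} → 80
Maximum coverage at Red: 90 monthly calls.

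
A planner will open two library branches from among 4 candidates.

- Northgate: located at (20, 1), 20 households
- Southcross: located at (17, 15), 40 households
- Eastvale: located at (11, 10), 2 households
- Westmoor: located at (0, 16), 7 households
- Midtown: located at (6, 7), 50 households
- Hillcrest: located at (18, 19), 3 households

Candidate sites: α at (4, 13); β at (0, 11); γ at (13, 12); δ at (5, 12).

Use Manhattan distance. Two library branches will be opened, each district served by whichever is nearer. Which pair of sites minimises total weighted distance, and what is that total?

Evaluate every pair (each demand assigned to the nearer of the two):
  {γ, δ}: total = 1047
  {α, γ}: total = 1133
  {β, γ}: total = 1219
  {β, δ}: total = 1531
  {α, δ}: total = 1545
  {α, β}: total = 1675
Best pair: {γ, δ} with total 1047.

{γ, δ}, total 1047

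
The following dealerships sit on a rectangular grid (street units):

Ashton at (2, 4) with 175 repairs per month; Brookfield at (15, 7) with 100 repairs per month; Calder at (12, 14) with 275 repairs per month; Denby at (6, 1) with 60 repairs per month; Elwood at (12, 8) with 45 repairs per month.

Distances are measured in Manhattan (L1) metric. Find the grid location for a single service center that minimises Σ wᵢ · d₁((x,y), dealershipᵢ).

(12, 7)

Manhattan distance separates: Σwᵢ(|x−xᵢ|+|y−yᵢ|) = Σwᵢ|x−xᵢ| + Σwᵢ|y−yᵢ|, so x and y are optimised independently as 1-D weighted medians.
Total weight W = 655; half = 327.5.
x-coordinate, sorted with cumulative weight:
  x=2 (Ashton, w=175) cum 175
  x=6 (Denby, w=60) cum 235
  x=12 (Calder, w=275) cum 510  ← median
  x=12 (Elwood, w=45) cum 555
  x=15 (Brookfield, w=100) cum 655
⇒ x* = 12
y-coordinate, sorted with cumulative weight:
  y=1 (Denby, w=60) cum 60
  y=4 (Ashton, w=175) cum 235
  y=7 (Brookfield, w=100) cum 335  ← median
  y=8 (Elwood, w=45) cum 380
  y=14 (Calder, w=275) cum 655
⇒ y* = 7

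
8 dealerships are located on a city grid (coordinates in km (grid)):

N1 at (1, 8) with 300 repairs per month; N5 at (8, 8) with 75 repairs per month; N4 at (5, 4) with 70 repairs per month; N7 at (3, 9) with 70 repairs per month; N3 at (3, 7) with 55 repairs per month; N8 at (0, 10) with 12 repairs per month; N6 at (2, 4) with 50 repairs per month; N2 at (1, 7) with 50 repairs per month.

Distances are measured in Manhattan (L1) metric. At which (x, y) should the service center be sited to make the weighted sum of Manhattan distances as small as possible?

(1, 8)

Manhattan distance separates: Σwᵢ(|x−xᵢ|+|y−yᵢ|) = Σwᵢ|x−xᵢ| + Σwᵢ|y−yᵢ|, so x and y are optimised independently as 1-D weighted medians.
Total weight W = 682; half = 341.
x-coordinate, sorted with cumulative weight:
  x=0 (N8, w=12) cum 12
  x=1 (N1, w=300) cum 312
  x=1 (N2, w=50) cum 362  ← median
  x=2 (N6, w=50) cum 412
  x=3 (N7, w=70) cum 482
  x=3 (N3, w=55) cum 537
  x=5 (N4, w=70) cum 607
  x=8 (N5, w=75) cum 682
⇒ x* = 1
y-coordinate, sorted with cumulative weight:
  y=4 (N4, w=70) cum 70
  y=4 (N6, w=50) cum 120
  y=7 (N3, w=55) cum 175
  y=7 (N2, w=50) cum 225
  y=8 (N1, w=300) cum 525  ← median
  y=8 (N5, w=75) cum 600
  y=9 (N7, w=70) cum 670
  y=10 (N8, w=12) cum 682
⇒ y* = 8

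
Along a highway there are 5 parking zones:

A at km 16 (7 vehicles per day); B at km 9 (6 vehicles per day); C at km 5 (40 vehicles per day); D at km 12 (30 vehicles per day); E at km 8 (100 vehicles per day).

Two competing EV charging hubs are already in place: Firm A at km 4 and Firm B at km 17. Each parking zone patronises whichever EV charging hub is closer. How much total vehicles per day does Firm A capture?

146

The indifferent point is the midpoint (4+17)/2 = 10.5; parking zones left of it (closer to Firm A at 4) go to Firm A, those right go to Firm B.
  C at 5 (w=40) → Firm A
  E at 8 (w=100) → Firm A
  B at 9 (w=6) → Firm A
  D at 12 (w=30) → Firm B
  A at 16 (w=7) → Firm B
Firm A captures 146; Firm B captures 37.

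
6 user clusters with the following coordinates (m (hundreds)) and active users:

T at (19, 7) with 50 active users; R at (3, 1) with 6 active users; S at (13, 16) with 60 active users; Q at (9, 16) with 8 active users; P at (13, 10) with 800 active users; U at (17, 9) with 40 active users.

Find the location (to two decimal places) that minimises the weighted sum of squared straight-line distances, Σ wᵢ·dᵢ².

(13.38, 10.17)

The minimiser of Σwᵢ‖p−pᵢ‖² is the weighted centroid p* = (Σwᵢpᵢ)/(Σwᵢ).
Σwᵢ = 964.
Σwᵢxᵢ = 50·19 + 6·3 + 60·13 + 8·9 + 800·13 + 40·17 = 12900.
Σwᵢyᵢ = 50·7 + 6·1 + 60·16 + 8·16 + 800·10 + 40·9 = 9804.
x* = 12900/964 = 13.38, y* = 9804/964 = 10.17.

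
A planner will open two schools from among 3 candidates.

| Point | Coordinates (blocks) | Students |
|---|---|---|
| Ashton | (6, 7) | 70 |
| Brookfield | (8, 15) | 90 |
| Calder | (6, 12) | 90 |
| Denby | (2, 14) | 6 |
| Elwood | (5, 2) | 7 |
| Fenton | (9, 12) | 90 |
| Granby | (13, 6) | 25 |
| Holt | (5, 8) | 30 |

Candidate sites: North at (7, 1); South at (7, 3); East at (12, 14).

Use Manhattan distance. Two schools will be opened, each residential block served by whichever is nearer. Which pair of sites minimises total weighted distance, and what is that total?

Evaluate every pair (each demand assigned to the nearer of the two):
  {South, East}: total = 2486
  {North, East}: total = 2686
  {North, South}: total = 3962
Best pair: {South, East} with total 2486.

{South, East}, total 2486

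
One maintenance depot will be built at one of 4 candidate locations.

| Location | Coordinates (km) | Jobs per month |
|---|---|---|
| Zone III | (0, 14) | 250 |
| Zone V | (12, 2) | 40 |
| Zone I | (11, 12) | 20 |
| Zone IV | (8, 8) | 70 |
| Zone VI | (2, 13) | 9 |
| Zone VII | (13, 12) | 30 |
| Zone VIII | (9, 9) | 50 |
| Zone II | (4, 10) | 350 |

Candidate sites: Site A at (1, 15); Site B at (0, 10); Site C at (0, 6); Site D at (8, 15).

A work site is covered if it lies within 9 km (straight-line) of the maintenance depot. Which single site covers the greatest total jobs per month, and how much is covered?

Site D, covering 779

Coverage radius r = 9 km; a point is covered iff (Δx)²+(Δy)² ≤ 9² = 81.
  Site A (1, 15): covers {Zone III, Zone VI, Zone II} → 609
  Site B (0, 10): covers {Zone III, Zone IV, Zone VI, Zone II} → 679
  Site C (0, 6): covers {Zone III, Zone IV, Zone VI, Zone II} → 679
  Site D (8, 15): covers {Zone III, Zone I, Zone IV, Zone VI, Zone VII, Zone VIII, Zone II} → 779
Maximum coverage at Site D: 779 jobs per month.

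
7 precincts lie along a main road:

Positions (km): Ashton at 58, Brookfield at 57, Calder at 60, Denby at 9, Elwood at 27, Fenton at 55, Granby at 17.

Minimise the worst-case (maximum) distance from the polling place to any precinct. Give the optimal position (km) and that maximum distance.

location 34.5, max distance 25.5

The 1-center on a line is the midpoint of the two extreme points: leftmost at 9, rightmost at 60.
Optimal location = (9 + 60)/2 = 34.5; maximum distance = (60 − 9)/2 = 25.5.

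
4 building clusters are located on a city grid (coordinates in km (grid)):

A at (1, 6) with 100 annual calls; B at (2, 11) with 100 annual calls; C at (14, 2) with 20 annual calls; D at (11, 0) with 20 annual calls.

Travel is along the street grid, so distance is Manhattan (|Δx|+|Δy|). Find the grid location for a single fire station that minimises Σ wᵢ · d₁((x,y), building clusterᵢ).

(2, 6)

Manhattan distance separates: Σwᵢ(|x−xᵢ|+|y−yᵢ|) = Σwᵢ|x−xᵢ| + Σwᵢ|y−yᵢ|, so x and y are optimised independently as 1-D weighted medians.
Total weight W = 240; half = 120.
x-coordinate, sorted with cumulative weight:
  x=1 (A, w=100) cum 100
  x=2 (B, w=100) cum 200  ← median
  x=11 (D, w=20) cum 220
  x=14 (C, w=20) cum 240
⇒ x* = 2
y-coordinate, sorted with cumulative weight:
  y=0 (D, w=20) cum 20
  y=2 (C, w=20) cum 40
  y=6 (A, w=100) cum 140  ← median
  y=11 (B, w=100) cum 240
⇒ y* = 6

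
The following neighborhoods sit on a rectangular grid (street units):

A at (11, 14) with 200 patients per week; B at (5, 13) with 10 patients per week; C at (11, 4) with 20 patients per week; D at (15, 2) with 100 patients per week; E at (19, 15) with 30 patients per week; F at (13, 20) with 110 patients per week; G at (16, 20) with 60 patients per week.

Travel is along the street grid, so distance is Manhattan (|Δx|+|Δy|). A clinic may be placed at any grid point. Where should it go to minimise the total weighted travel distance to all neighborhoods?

(13, 14)

Manhattan distance separates: Σwᵢ(|x−xᵢ|+|y−yᵢ|) = Σwᵢ|x−xᵢ| + Σwᵢ|y−yᵢ|, so x and y are optimised independently as 1-D weighted medians.
Total weight W = 530; half = 265.
x-coordinate, sorted with cumulative weight:
  x=5 (B, w=10) cum 10
  x=11 (A, w=200) cum 210
  x=11 (C, w=20) cum 230
  x=13 (F, w=110) cum 340  ← median
  x=15 (D, w=100) cum 440
  x=16 (G, w=60) cum 500
  x=19 (E, w=30) cum 530
⇒ x* = 13
y-coordinate, sorted with cumulative weight:
  y=2 (D, w=100) cum 100
  y=4 (C, w=20) cum 120
  y=13 (B, w=10) cum 130
  y=14 (A, w=200) cum 330  ← median
  y=15 (E, w=30) cum 360
  y=20 (F, w=110) cum 470
  y=20 (G, w=60) cum 530
⇒ y* = 14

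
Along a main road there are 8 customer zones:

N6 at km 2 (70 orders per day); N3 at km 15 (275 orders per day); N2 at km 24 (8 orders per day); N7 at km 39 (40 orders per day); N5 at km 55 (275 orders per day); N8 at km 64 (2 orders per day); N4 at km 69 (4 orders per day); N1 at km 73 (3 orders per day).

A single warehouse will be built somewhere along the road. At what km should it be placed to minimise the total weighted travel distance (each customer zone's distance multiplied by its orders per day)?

For a sum of weighted absolute distances on a line, the optimum is the weighted median (not the mean). Total weight W = 677; half-weight = 338.5.
Sort by position and accumulate weight:
  km 2 (N6, w=70) → cum 70
  km 15 (N3, w=275) → cum 345  ≥ 338.5 → median here
  km 24 (N2, w=8) → cum 353
  km 39 (N7, w=40) → cum 393
  km 55 (N5, w=275) → cum 668
  km 64 (N8, w=2) → cum 670
  km 69 (N4, w=4) → cum 674
  km 73 (N1, w=3) → cum 677
Optimal location: km 15.

x = 15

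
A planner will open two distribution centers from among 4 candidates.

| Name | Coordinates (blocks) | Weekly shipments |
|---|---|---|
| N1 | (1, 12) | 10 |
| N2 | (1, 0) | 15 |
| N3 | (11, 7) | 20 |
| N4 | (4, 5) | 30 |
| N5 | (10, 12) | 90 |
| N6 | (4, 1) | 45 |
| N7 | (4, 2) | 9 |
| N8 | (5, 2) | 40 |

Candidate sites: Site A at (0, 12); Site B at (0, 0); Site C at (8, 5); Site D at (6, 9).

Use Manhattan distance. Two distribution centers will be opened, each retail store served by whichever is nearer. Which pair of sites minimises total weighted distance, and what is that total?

{Site B, Site D}, total 1604

Evaluate every pair (each demand assigned to the nearer of the two):
  {Site B, Site D}: total = 1604
  {Site B, Site C}: total = 1694
  {Site C, Site D}: total = 1773
  {Site A, Site C}: total = 1883
  {Site A, Site D}: total = 2006
  {Site A, Site B}: total = 2074
Best pair: {Site B, Site D} with total 1604.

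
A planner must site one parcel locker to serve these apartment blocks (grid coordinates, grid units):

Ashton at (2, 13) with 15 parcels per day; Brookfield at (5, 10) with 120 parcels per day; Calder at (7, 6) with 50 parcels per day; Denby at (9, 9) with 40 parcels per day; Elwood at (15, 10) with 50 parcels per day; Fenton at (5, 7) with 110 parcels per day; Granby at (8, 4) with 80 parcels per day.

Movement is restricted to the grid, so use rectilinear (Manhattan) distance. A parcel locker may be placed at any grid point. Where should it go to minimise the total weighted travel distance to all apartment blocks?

(5, 7)

Manhattan distance separates: Σwᵢ(|x−xᵢ|+|y−yᵢ|) = Σwᵢ|x−xᵢ| + Σwᵢ|y−yᵢ|, so x and y are optimised independently as 1-D weighted medians.
Total weight W = 465; half = 232.5.
x-coordinate, sorted with cumulative weight:
  x=2 (Ashton, w=15) cum 15
  x=5 (Brookfield, w=120) cum 135
  x=5 (Fenton, w=110) cum 245  ← median
  x=7 (Calder, w=50) cum 295
  x=8 (Granby, w=80) cum 375
  x=9 (Denby, w=40) cum 415
  x=15 (Elwood, w=50) cum 465
⇒ x* = 5
y-coordinate, sorted with cumulative weight:
  y=4 (Granby, w=80) cum 80
  y=6 (Calder, w=50) cum 130
  y=7 (Fenton, w=110) cum 240  ← median
  y=9 (Denby, w=40) cum 280
  y=10 (Brookfield, w=120) cum 400
  y=10 (Elwood, w=50) cum 450
  y=13 (Ashton, w=15) cum 465
⇒ y* = 7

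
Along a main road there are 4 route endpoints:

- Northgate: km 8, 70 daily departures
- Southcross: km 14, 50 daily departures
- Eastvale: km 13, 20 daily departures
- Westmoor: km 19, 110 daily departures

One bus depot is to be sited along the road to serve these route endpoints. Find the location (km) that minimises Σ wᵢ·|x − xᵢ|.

x = 14

For a sum of weighted absolute distances on a line, the optimum is the weighted median (not the mean). Total weight W = 250; half-weight = 125.
Sort by position and accumulate weight:
  km 8 (Northgate, w=70) → cum 70
  km 13 (Eastvale, w=20) → cum 90
  km 14 (Southcross, w=50) → cum 140  ≥ 125 → median here
  km 19 (Westmoor, w=110) → cum 250
Optimal location: km 14.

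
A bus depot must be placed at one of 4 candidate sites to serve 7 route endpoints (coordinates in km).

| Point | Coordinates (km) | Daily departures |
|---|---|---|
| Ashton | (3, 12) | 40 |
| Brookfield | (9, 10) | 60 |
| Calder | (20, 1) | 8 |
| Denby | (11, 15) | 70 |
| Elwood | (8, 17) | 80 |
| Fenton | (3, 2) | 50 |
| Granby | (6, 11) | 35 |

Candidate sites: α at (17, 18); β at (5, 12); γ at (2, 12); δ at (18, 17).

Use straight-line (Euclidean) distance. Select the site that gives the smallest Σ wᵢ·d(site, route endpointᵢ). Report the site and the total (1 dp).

Total weighted distance at each candidate:
  α (17, 18): total = 4139.5
  β (5, 12): total = 1992.6
  γ (2, 12): total = 2581.3
  δ (18, 17): total = 4285.4
Minimum is at β with total 1992.6 km.

β, total 1992.6 km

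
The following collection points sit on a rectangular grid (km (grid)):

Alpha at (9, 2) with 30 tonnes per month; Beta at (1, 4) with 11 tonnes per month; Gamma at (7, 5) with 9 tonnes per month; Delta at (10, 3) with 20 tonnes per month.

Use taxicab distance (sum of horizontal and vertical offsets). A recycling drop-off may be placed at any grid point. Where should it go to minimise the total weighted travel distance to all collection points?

(9, 3)

Manhattan distance separates: Σwᵢ(|x−xᵢ|+|y−yᵢ|) = Σwᵢ|x−xᵢ| + Σwᵢ|y−yᵢ|, so x and y are optimised independently as 1-D weighted medians.
Total weight W = 70; half = 35.
x-coordinate, sorted with cumulative weight:
  x=1 (Beta, w=11) cum 11
  x=7 (Gamma, w=9) cum 20
  x=9 (Alpha, w=30) cum 50  ← median
  x=10 (Delta, w=20) cum 70
⇒ x* = 9
y-coordinate, sorted with cumulative weight:
  y=2 (Alpha, w=30) cum 30
  y=3 (Delta, w=20) cum 50  ← median
  y=4 (Beta, w=11) cum 61
  y=5 (Gamma, w=9) cum 70
⇒ y* = 3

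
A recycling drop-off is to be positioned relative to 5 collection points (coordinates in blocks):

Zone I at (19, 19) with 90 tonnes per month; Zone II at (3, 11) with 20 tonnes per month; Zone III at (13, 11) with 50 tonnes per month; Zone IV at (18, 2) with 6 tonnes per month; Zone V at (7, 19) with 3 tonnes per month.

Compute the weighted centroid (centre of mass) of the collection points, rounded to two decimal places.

(15.08, 15.08)

The minimiser of Σwᵢ‖p−pᵢ‖² is the weighted centroid p* = (Σwᵢpᵢ)/(Σwᵢ).
Σwᵢ = 169.
Σwᵢxᵢ = 90·19 + 20·3 + 50·13 + 6·18 + 3·7 = 2549.
Σwᵢyᵢ = 90·19 + 20·11 + 50·11 + 6·2 + 3·19 = 2549.
x* = 2549/169 = 15.08, y* = 2549/169 = 15.08.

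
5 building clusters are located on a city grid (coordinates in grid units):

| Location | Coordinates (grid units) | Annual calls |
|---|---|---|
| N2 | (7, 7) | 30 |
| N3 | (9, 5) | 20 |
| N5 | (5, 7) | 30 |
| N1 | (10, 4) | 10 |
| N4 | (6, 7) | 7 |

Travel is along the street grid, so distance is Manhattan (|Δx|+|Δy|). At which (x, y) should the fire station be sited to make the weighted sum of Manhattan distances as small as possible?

(7, 7)

Manhattan distance separates: Σwᵢ(|x−xᵢ|+|y−yᵢ|) = Σwᵢ|x−xᵢ| + Σwᵢ|y−yᵢ|, so x and y are optimised independently as 1-D weighted medians.
Total weight W = 97; half = 48.5.
x-coordinate, sorted with cumulative weight:
  x=5 (N5, w=30) cum 30
  x=6 (N4, w=7) cum 37
  x=7 (N2, w=30) cum 67  ← median
  x=9 (N3, w=20) cum 87
  x=10 (N1, w=10) cum 97
⇒ x* = 7
y-coordinate, sorted with cumulative weight:
  y=4 (N1, w=10) cum 10
  y=5 (N3, w=20) cum 30
  y=7 (N2, w=30) cum 60  ← median
  y=7 (N5, w=30) cum 90
  y=7 (N4, w=7) cum 97
⇒ y* = 7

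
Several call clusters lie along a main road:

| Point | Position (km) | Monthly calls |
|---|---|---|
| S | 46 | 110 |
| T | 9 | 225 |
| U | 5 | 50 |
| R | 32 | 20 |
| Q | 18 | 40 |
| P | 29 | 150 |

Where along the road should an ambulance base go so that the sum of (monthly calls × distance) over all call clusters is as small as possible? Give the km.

For a sum of weighted absolute distances on a line, the optimum is the weighted median (not the mean). Total weight W = 595; half-weight = 297.5.
Sort by position and accumulate weight:
  km 5 (U, w=50) → cum 50
  km 9 (T, w=225) → cum 275
  km 18 (Q, w=40) → cum 315  ≥ 297.5 → median here
  km 29 (P, w=150) → cum 465
  km 32 (R, w=20) → cum 485
  km 46 (S, w=110) → cum 595
Optimal location: km 18.

x = 18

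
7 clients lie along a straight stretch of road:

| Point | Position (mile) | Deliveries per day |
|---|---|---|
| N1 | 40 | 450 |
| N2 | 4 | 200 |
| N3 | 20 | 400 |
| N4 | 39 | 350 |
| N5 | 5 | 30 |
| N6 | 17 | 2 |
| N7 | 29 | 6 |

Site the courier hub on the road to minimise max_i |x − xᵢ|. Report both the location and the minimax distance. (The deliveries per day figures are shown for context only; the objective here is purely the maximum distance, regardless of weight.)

The 1-center on a line is the midpoint of the two extreme points: leftmost at 4, rightmost at 40.
Optimal location = (4 + 40)/2 = 22; maximum distance = (40 − 4)/2 = 18.

location 22, max distance 18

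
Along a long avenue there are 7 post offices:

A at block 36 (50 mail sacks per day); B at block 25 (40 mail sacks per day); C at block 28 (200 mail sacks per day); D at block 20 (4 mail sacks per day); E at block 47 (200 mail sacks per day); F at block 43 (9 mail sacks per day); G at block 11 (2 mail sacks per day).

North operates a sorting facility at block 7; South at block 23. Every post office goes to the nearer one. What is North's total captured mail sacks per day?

2

The indifferent point is the midpoint (7+23)/2 = 15; post offices left of it (closer to North at 7) go to North, those right go to South.
  G at 11 (w=2) → North
  D at 20 (w=4) → South
  B at 25 (w=40) → South
  C at 28 (w=200) → South
  A at 36 (w=50) → South
  F at 43 (w=9) → South
  E at 47 (w=200) → South
North captures 2; South captures 503.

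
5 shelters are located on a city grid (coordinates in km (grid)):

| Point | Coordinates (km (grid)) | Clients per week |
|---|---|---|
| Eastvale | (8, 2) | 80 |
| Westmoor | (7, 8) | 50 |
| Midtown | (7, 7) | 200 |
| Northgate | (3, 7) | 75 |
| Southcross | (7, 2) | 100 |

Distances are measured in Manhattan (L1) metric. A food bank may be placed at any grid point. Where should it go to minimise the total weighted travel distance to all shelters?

Manhattan distance separates: Σwᵢ(|x−xᵢ|+|y−yᵢ|) = Σwᵢ|x−xᵢ| + Σwᵢ|y−yᵢ|, so x and y are optimised independently as 1-D weighted medians.
Total weight W = 505; half = 252.5.
x-coordinate, sorted with cumulative weight:
  x=3 (Northgate, w=75) cum 75
  x=7 (Westmoor, w=50) cum 125
  x=7 (Midtown, w=200) cum 325  ← median
  x=7 (Southcross, w=100) cum 425
  x=8 (Eastvale, w=80) cum 505
⇒ x* = 7
y-coordinate, sorted with cumulative weight:
  y=2 (Eastvale, w=80) cum 80
  y=2 (Southcross, w=100) cum 180
  y=7 (Midtown, w=200) cum 380  ← median
  y=7 (Northgate, w=75) cum 455
  y=8 (Westmoor, w=50) cum 505
⇒ y* = 7

(7, 7)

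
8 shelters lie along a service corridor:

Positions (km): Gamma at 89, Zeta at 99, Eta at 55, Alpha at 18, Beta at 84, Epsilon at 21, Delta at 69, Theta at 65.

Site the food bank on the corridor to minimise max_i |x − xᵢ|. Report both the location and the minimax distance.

The 1-center on a line is the midpoint of the two extreme points: leftmost at 18, rightmost at 99.
Optimal location = (18 + 99)/2 = 58.5; maximum distance = (99 − 18)/2 = 40.5.

location 58.5, max distance 40.5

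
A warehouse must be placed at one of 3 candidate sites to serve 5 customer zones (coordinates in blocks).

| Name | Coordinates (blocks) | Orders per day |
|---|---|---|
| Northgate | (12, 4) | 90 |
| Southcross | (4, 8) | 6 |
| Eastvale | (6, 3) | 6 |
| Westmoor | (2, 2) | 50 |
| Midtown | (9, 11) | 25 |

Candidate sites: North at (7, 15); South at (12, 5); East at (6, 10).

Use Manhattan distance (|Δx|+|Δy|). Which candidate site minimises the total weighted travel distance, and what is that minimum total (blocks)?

South, total 1079 blocks

Total weighted distance at each candidate:
  North (7, 15): total = 2628
  South (12, 5): total = 1079
  East (6, 10): total = 1846
Minimum is at South with total 1079 blocks.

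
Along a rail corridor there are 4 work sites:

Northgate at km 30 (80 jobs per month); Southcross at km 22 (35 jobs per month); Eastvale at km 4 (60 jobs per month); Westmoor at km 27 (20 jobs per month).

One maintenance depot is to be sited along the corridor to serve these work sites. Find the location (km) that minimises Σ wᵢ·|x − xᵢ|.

For a sum of weighted absolute distances on a line, the optimum is the weighted median (not the mean). Total weight W = 195; half-weight = 97.5.
Sort by position and accumulate weight:
  km 4 (Eastvale, w=60) → cum 60
  km 22 (Southcross, w=35) → cum 95
  km 27 (Westmoor, w=20) → cum 115  ≥ 97.5 → median here
  km 30 (Northgate, w=80) → cum 195
Optimal location: km 27.

x = 27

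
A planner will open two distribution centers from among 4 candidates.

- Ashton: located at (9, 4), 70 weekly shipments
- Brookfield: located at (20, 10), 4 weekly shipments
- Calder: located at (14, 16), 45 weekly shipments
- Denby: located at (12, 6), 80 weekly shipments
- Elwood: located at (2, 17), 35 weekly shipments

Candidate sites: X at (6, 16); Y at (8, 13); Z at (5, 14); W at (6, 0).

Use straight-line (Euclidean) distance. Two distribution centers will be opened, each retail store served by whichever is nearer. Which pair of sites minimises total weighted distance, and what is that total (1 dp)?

Evaluate every pair (each demand assigned to the nearer of the two):
  {X, W}: total = 1594.1
  {Y, W}: total = 1598.7
  {Z, W}: total = 1654.3
  {X, Y}: total = 1774.5
  {Y, Z}: total = 1778.7
  {X, Z}: total = 2169.6
Best pair: {X, W} with total 1594.1.

{X, W}, total 1594.1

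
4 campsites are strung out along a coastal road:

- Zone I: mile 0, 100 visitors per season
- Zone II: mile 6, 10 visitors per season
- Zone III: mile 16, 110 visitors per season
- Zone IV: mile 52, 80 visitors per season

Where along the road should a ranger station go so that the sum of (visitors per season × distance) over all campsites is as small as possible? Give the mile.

For a sum of weighted absolute distances on a line, the optimum is the weighted median (not the mean). Total weight W = 300; half-weight = 150.
Sort by position and accumulate weight:
  mile 0 (Zone I, w=100) → cum 100
  mile 6 (Zone II, w=10) → cum 110
  mile 16 (Zone III, w=110) → cum 220  ≥ 150 → median here
  mile 52 (Zone IV, w=80) → cum 300
Optimal location: mile 16.

x = 16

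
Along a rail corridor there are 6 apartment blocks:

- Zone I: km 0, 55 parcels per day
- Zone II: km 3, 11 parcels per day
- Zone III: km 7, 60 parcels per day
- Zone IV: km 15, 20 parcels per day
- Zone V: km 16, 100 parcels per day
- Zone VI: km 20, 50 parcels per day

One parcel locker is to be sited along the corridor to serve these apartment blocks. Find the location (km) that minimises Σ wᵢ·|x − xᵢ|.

x = 16

For a sum of weighted absolute distances on a line, the optimum is the weighted median (not the mean). Total weight W = 296; half-weight = 148.
Sort by position and accumulate weight:
  km 0 (Zone I, w=55) → cum 55
  km 3 (Zone II, w=11) → cum 66
  km 7 (Zone III, w=60) → cum 126
  km 15 (Zone IV, w=20) → cum 146
  km 16 (Zone V, w=100) → cum 246  ≥ 148 → median here
  km 20 (Zone VI, w=50) → cum 296
Optimal location: km 16.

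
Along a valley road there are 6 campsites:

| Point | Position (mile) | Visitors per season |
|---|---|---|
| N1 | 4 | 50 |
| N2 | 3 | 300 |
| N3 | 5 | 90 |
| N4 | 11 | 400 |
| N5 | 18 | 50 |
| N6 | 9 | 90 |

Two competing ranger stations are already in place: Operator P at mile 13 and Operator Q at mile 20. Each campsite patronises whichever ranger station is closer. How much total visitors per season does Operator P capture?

The indifferent point is the midpoint (13+20)/2 = 16.5; campsites left of it (closer to Operator P at 13) go to Operator P, those right go to Operator Q.
  N2 at 3 (w=300) → Operator P
  N1 at 4 (w=50) → Operator P
  N3 at 5 (w=90) → Operator P
  N6 at 9 (w=90) → Operator P
  N4 at 11 (w=400) → Operator P
  N5 at 18 (w=50) → Operator Q
Operator P captures 930; Operator Q captures 50.

930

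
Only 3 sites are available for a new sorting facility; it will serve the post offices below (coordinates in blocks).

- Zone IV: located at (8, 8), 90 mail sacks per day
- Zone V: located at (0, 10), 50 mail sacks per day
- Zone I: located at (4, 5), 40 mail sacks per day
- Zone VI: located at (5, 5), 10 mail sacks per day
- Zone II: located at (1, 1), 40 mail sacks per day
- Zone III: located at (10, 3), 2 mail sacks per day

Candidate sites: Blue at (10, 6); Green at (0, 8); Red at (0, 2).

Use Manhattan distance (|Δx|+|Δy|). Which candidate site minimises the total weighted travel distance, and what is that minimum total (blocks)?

Green, total 1530 blocks

Total weighted distance at each candidate:
  Blue (10, 6): total = 1966
  Green (0, 8): total = 1530
  Red (0, 2): total = 2122
Minimum is at Green with total 1530 blocks.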